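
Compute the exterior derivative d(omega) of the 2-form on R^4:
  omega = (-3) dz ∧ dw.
d(omega) = 0

For a 2-form omega = sum_{i<j} g_{ij} dx_i ∧ dx_j, the exterior derivative is
  d(omega) = sum_{i<j} d(g_{ij}) ∧ dx_i ∧ dx_j = sum_{i<j, k} (∂g_{ij}/∂x_k) dx_k ∧ dx_i ∧ dx_j.
Expand each term, using dx_k ∧ dx_i ∧ dx_j = sgn(permutation) dx_{(a)} ∧ dx_{(b)} ∧ dx_{(c)} with (a < b < c) sorted:

Collecting like 3-forms: d(omega) = 0.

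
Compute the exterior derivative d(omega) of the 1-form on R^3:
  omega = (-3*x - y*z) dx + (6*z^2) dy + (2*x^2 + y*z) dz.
d(omega) = (z) dx ∧ dy + (4*x + y) dx ∧ dz + (-11*z) dy ∧ dz

For a 1-form omega = sum_i f_i dx_i, the exterior derivative is
  d(omega) = sum_{i < j} (∂f_j/∂x_i - ∂f_i/∂x_j) dx_i ∧ dx_j.
  coefficient of dx ∧ dy: ∂f_2/∂x - ∂f_1/∂y = ∂(6*z^2)/∂x - ∂(-3*x - y*z)/∂y = z
  coefficient of dx ∧ dz: ∂f_3/∂x - ∂f_1/∂z = ∂(2*x^2 + y*z)/∂x - ∂(-3*x - y*z)/∂z = 4*x + y
  coefficient of dy ∧ dz: ∂f_3/∂y - ∂f_2/∂z = ∂(2*x^2 + y*z)/∂y - ∂(6*z^2)/∂z = -11*z
Assembling: d(omega) = (z) dx ∧ dy + (4*x + y) dx ∧ dz + (-11*z) dy ∧ dz.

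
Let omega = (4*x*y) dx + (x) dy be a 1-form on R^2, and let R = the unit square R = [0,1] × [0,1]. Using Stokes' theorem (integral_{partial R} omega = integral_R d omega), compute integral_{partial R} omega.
integral_(partial R) omega = -1

Stokes: integral_partial_R omega = integral_R d omega with d omega = (∂Q/∂x - ∂P/∂y) dx ∧ dy.
  ∂Q/∂x = 1
  ∂P/∂y = 4*x
  integrand = ∂Q/∂x - ∂P/∂y = 1 - 4*x.
Integrating over R: integral_0^1 integral_0^1 (1 - 4*x) dx dy = -1.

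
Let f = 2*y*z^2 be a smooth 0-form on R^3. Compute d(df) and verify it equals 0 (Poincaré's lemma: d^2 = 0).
d(df) = 0

Step 1: df = sum_i (∂f/∂x_i) dx_i = (0) dx + (2*z^2) dy + (4*y*z) dz.
Step 2: Apply d again. Using the 1-form formula, the coefficient of dx ∧ dy in d(df) is ∂^2 f/∂x ∂y - ∂^2 f/∂y ∂x = (0) - (0) = 0 (equality of mixed partials for smooth f).
Similarly for dx ∧ dz and dy ∧ dz — all coefficients vanish. So d(df) = 0.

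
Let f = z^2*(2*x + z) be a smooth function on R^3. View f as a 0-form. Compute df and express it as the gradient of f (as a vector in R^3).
df = (2*z^2) dx + (0) dy + (z*(4*x + 3*z)) dz; grad f = (2*z^2, 0, z*(4*x + 3*z))

For a 0-form f, d f = (∂f/∂x) dx + (∂f/∂y) dy + (∂f/∂z) dz. The components of the vector representation are exactly the entries of grad f in Cartesian coordinates:
  ∂f/∂x = 2*z^2
  ∂f/∂y = 0
  ∂f/∂z = z*(4*x + 3*z).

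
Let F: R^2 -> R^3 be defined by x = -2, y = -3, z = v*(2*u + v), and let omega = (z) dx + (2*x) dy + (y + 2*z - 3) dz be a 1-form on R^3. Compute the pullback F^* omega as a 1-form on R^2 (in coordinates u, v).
F^* omega = (4*v*(2*u*v + v^2 - 3)) du + (8*u^2*v + 12*u*v^2 - 12*u + 4*v^3 - 12*v) dv

Using F^*(f dg) = (f ∘ F) d(g ∘ F), substitute each coordinate x_i by F_i(u, v) in f_i, and replace dx_i by d F_i = (∂F_i/∂u) du + (∂F_i/∂v) dv.
  For the x component: f_1(F) = v*(2*u + v); d F_1 = (0) du + (0) dv
  For the y component: f_2(F) = -4; d F_2 = (0) du + (0) dv
  For the z component: f_3(F) = 4*u*v + 2*v^2 - 6; d F_3 = (2*v) du + (2*u + 2*v) dv
Combining and collecting du, dv coefficients:
  coeff of du: 4*v*(2*u*v + v^2 - 3)
  coeff of dv: 8*u^2*v + 12*u*v^2 - 12*u + 4*v^3 - 12*v
F^* omega = (4*v*(2*u*v + v^2 - 3)) du + (8*u^2*v + 12*u*v^2 - 12*u + 4*v^3 - 12*v) dv.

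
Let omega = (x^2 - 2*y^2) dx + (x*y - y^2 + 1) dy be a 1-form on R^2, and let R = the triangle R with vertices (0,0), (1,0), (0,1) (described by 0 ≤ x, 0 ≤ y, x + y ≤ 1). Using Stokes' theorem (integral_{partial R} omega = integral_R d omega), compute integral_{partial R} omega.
integral_(partial R) omega = 5/6

Stokes: integral_partial_R omega = integral_R d omega with d omega = (∂Q/∂x - ∂P/∂y) dx ∧ dy.
  ∂Q/∂x = y
  ∂P/∂y = -4*y
  integrand = ∂Q/∂x - ∂P/∂y = 5*y.
Integrating over R: integral_0^1 integral_0^{1-x} (5*y) dy dx = 5/6.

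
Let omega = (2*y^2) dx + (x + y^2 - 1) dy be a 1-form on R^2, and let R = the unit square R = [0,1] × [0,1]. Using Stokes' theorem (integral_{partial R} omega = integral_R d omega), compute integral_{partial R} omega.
integral_(partial R) omega = -1

Stokes: integral_partial_R omega = integral_R d omega with d omega = (∂Q/∂x - ∂P/∂y) dx ∧ dy.
  ∂Q/∂x = 1
  ∂P/∂y = 4*y
  integrand = ∂Q/∂x - ∂P/∂y = 1 - 4*y.
Integrating over R: integral_0^1 integral_0^1 (1 - 4*y) dx dy = -1.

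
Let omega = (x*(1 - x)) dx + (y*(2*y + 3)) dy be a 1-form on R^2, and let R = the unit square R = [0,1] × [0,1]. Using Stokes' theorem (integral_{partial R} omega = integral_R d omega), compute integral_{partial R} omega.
integral_(partial R) omega = 0

Stokes: integral_partial_R omega = integral_R d omega with d omega = (∂Q/∂x - ∂P/∂y) dx ∧ dy.
  ∂Q/∂x = 0
  ∂P/∂y = 0
  integrand = ∂Q/∂x - ∂P/∂y = 0.
Integrating over R: integral_0^1 integral_0^1 (0) dx dy = 0.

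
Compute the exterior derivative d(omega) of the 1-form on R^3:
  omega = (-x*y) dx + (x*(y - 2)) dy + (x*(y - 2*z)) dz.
d(omega) = (x + y - 2) dx ∧ dy + (y - 2*z) dx ∧ dz + (x) dy ∧ dz

For a 1-form omega = sum_i f_i dx_i, the exterior derivative is
  d(omega) = sum_{i < j} (∂f_j/∂x_i - ∂f_i/∂x_j) dx_i ∧ dx_j.
  coefficient of dx ∧ dy: ∂f_2/∂x - ∂f_1/∂y = ∂(x*(y - 2))/∂x - ∂(-x*y)/∂y = x + y - 2
  coefficient of dx ∧ dz: ∂f_3/∂x - ∂f_1/∂z = ∂(x*(y - 2*z))/∂x - ∂(-x*y)/∂z = y - 2*z
  coefficient of dy ∧ dz: ∂f_3/∂y - ∂f_2/∂z = ∂(x*(y - 2*z))/∂y - ∂(x*(y - 2))/∂z = x
Assembling: d(omega) = (x + y - 2) dx ∧ dy + (y - 2*z) dx ∧ dz + (x) dy ∧ dz.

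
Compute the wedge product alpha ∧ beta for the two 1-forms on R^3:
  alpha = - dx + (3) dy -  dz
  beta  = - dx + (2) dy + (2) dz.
alpha ∧ beta = (1) dx ∧ dy + (-3) dx ∧ dz + (8) dy ∧ dz

Distribute the wedge, using dx_i ∧ dx_j = -dx_j ∧ dx_i and dx_i ∧ dx_i = 0. For each pair (i, j) with i < j, the coefficient of dx_i ∧ dx_j in alpha ∧ beta is (alpha_i * beta_j - alpha_j * beta_i). Collecting: alpha ∧ beta = (1) dx ∧ dy + (-3) dx ∧ dz + (8) dy ∧ dz.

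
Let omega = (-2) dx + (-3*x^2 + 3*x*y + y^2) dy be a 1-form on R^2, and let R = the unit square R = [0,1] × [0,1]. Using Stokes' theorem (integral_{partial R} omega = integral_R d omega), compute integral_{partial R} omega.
integral_(partial R) omega = -3/2

Stokes: integral_partial_R omega = integral_R d omega with d omega = (∂Q/∂x - ∂P/∂y) dx ∧ dy.
  ∂Q/∂x = -6*x + 3*y
  ∂P/∂y = 0
  integrand = ∂Q/∂x - ∂P/∂y = -6*x + 3*y.
Integrating over R: integral_0^1 integral_0^1 (-6*x + 3*y) dx dy = -3/2.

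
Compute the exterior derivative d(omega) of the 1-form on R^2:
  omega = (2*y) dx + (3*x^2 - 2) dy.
d(omega) = (6*x - 2) dx ∧ dy

For a 1-form omega = sum_i f_i dx_i, the exterior derivative is
  d(omega) = sum_{i < j} (∂f_j/∂x_i - ∂f_i/∂x_j) dx_i ∧ dx_j.
  coefficient of dx ∧ dy: ∂f_2/∂x - ∂f_1/∂y = ∂(3*x^2 - 2)/∂x - ∂(2*y)/∂y = 6*x - 2
Assembling: d(omega) = (6*x - 2) dx ∧ dy.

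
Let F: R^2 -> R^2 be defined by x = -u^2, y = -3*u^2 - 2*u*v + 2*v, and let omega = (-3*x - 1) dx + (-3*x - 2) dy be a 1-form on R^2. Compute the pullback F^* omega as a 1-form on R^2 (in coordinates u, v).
F^* omega = (-24*u^3 - 6*u^2*v + 14*u + 4*v) du + (-6*u^3 + 6*u^2 + 4*u - 4) dv

Using F^*(f dg) = (f ∘ F) d(g ∘ F), substitute each coordinate x_i by F_i(u, v) in f_i, and replace dx_i by d F_i = (∂F_i/∂u) du + (∂F_i/∂v) dv.
  For the x component: f_1(F) = 3*u^2 - 1; d F_1 = (-2*u) du + (0) dv
  For the y component: f_2(F) = 3*u^2 - 2; d F_2 = (-6*u - 2*v) du + (2 - 2*u) dv
Combining and collecting du, dv coefficients:
  coeff of du: -24*u^3 - 6*u^2*v + 14*u + 4*v
  coeff of dv: -6*u^3 + 6*u^2 + 4*u - 4
F^* omega = (-24*u^3 - 6*u^2*v + 14*u + 4*v) du + (-6*u^3 + 6*u^2 + 4*u - 4) dv.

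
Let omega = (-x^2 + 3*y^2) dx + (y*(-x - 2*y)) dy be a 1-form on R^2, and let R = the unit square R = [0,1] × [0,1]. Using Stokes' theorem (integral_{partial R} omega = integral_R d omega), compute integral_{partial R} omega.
integral_(partial R) omega = -7/2

Stokes: integral_partial_R omega = integral_R d omega with d omega = (∂Q/∂x - ∂P/∂y) dx ∧ dy.
  ∂Q/∂x = -y
  ∂P/∂y = 6*y
  integrand = ∂Q/∂x - ∂P/∂y = -7*y.
Integrating over R: integral_0^1 integral_0^1 (-7*y) dx dy = -7/2.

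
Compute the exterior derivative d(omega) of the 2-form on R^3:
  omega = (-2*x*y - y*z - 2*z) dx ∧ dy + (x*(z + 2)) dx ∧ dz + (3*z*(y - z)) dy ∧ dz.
d(omega) = (-y - 2) dx ∧ dy ∧ dz

For a 2-form omega = sum_{i<j} g_{ij} dx_i ∧ dx_j, the exterior derivative is
  d(omega) = sum_{i<j} d(g_{ij}) ∧ dx_i ∧ dx_j = sum_{i<j, k} (∂g_{ij}/∂x_k) dx_k ∧ dx_i ∧ dx_j.
Expand each term, using dx_k ∧ dx_i ∧ dx_j = sgn(permutation) dx_{(a)} ∧ dx_{(b)} ∧ dx_{(c)} with (a < b < c) sorted:
  d(-2*x*y - y*z - 2*z) includes (∂/∂z)(-2*x*y - y*z - 2*z) dz = (-y - 2) dz, which multiplied by dx ∧ dy gives (-y - 2) dx ∧ dy ∧ dz
Collecting like 3-forms: d(omega) = (-y - 2) dx ∧ dy ∧ dz.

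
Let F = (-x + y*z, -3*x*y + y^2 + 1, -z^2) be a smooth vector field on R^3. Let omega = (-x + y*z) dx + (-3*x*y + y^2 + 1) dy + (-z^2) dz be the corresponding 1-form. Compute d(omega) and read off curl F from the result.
d(omega) = (0) dy ∧ dz + (y) dz ∧ dx + (-3*y - z) dx ∧ dy; curl F = (0, y, -3*y - z)

d omega = sum_{i<j} (∂f_j/∂x_i - ∂f_i/∂x_j) dx_i ∧ dx_j. Under the identification (dy ∧ dz, dz ∧ dx, dx ∧ dy) ↔ (e_x, e_y, e_z), the coefficients are exactly the components of curl F. Compute:
  ∂R/∂y - ∂Q/∂z = (0) - (0) = 0
  ∂P/∂z - ∂R/∂x = (y) - (0) = y
  ∂Q/∂x - ∂P/∂y = (-3*y) - (z) = -3*y - z.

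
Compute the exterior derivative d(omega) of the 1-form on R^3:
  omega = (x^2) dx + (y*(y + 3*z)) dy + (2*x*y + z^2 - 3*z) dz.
d(omega) = (2*y) dx ∧ dz + (2*x - 3*y) dy ∧ dz

For a 1-form omega = sum_i f_i dx_i, the exterior derivative is
  d(omega) = sum_{i < j} (∂f_j/∂x_i - ∂f_i/∂x_j) dx_i ∧ dx_j.
  coefficient of dx ∧ dz: ∂f_3/∂x - ∂f_1/∂z = ∂(2*x*y + z^2 - 3*z)/∂x - ∂(x^2)/∂z = 2*y
  coefficient of dy ∧ dz: ∂f_3/∂y - ∂f_2/∂z = ∂(2*x*y + z^2 - 3*z)/∂y - ∂(y*(y + 3*z))/∂z = 2*x - 3*y
Assembling: d(omega) = (2*y) dx ∧ dz + (2*x - 3*y) dy ∧ dz.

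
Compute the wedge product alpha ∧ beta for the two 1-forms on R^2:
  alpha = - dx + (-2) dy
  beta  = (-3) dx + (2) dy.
alpha ∧ beta = (-8) dx ∧ dy

Distribute the wedge, using dx_i ∧ dx_j = -dx_j ∧ dx_i and dx_i ∧ dx_i = 0. For each pair (i, j) with i < j, the coefficient of dx_i ∧ dx_j in alpha ∧ beta is (alpha_i * beta_j - alpha_j * beta_i). Collecting: alpha ∧ beta = (-8) dx ∧ dy.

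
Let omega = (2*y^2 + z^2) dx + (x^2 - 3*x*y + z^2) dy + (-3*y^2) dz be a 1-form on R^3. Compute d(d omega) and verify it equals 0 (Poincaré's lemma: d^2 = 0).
d(d omega) = 0

Step 1: d omega = sum_{i<j} (∂f_j/∂x_i - ∂f_i/∂x_j) dx_i ∧ dx_j:
  coeff of dx ∧ dy: 2*x - 7*y
  coeff of dx ∧ dz: -2*z
  coeff of dy ∧ dz: -6*y - 2*z
Step 2: Apply d again to each 2-form coefficient. The only possible 3-form in R^3 is dx ∧ dy ∧ dz, with coefficient
  ∂(coeff of dy∧dz)/∂x - ∂(coeff of dx∧dz)/∂y + ∂(coeff of dx∧dy)/∂z
  = ∂/∂x (-6*y - 2*z) - ∂/∂y (-2*z) + ∂/∂z (2*x - 7*y).
Each of these terms simplifies to sums of mixed partials that cancel in pairs. The result is 0 (by equality of mixed partials for smooth functions — Schwarz / Clairaut).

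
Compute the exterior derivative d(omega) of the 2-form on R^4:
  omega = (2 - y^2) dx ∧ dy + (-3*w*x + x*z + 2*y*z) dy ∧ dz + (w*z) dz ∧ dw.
d(omega) = (-3*w + z) dx ∧ dy ∧ dz + (-3*x) dy ∧ dz ∧ dw

For a 2-form omega = sum_{i<j} g_{ij} dx_i ∧ dx_j, the exterior derivative is
  d(omega) = sum_{i<j} d(g_{ij}) ∧ dx_i ∧ dx_j = sum_{i<j, k} (∂g_{ij}/∂x_k) dx_k ∧ dx_i ∧ dx_j.
Expand each term, using dx_k ∧ dx_i ∧ dx_j = sgn(permutation) dx_{(a)} ∧ dx_{(b)} ∧ dx_{(c)} with (a < b < c) sorted:
  d(-3*w*x + x*z + 2*y*z) includes (∂/∂x)(-3*w*x + x*z + 2*y*z) dx = (-3*w + z) dx, which multiplied by dy ∧ dz gives (-3*w + z) dx ∧ dy ∧ dz
  d(-3*w*x + x*z + 2*y*z) includes (∂/∂w)(-3*w*x + x*z + 2*y*z) dw = (-3*x) dw, which multiplied by dy ∧ dz gives (-3*x) dy ∧ dz ∧ dw
Collecting like 3-forms: d(omega) = (-3*w + z) dx ∧ dy ∧ dz + (-3*x) dy ∧ dz ∧ dw.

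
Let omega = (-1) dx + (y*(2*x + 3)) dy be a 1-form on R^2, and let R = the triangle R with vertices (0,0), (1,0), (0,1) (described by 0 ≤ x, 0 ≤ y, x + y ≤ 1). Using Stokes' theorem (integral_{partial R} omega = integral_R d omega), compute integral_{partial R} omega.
integral_(partial R) omega = 1/3

Stokes: integral_partial_R omega = integral_R d omega with d omega = (∂Q/∂x - ∂P/∂y) dx ∧ dy.
  ∂Q/∂x = 2*y
  ∂P/∂y = 0
  integrand = ∂Q/∂x - ∂P/∂y = 2*y.
Integrating over R: integral_0^1 integral_0^{1-x} (2*y) dy dx = 1/3.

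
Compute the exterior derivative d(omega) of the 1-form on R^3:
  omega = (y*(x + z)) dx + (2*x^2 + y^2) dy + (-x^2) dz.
d(omega) = (3*x - z) dx ∧ dy + (-2*x - y) dx ∧ dz

For a 1-form omega = sum_i f_i dx_i, the exterior derivative is
  d(omega) = sum_{i < j} (∂f_j/∂x_i - ∂f_i/∂x_j) dx_i ∧ dx_j.
  coefficient of dx ∧ dy: ∂f_2/∂x - ∂f_1/∂y = ∂(2*x^2 + y^2)/∂x - ∂(y*(x + z))/∂y = 3*x - z
  coefficient of dx ∧ dz: ∂f_3/∂x - ∂f_1/∂z = ∂(-x^2)/∂x - ∂(y*(x + z))/∂z = -2*x - y
Assembling: d(omega) = (3*x - z) dx ∧ dy + (-2*x - y) dx ∧ dz.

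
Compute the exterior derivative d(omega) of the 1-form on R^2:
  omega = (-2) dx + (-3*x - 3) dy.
d(omega) = (-3) dx ∧ dy

For a 1-form omega = sum_i f_i dx_i, the exterior derivative is
  d(omega) = sum_{i < j} (∂f_j/∂x_i - ∂f_i/∂x_j) dx_i ∧ dx_j.
  coefficient of dx ∧ dy: ∂f_2/∂x - ∂f_1/∂y = ∂(-3*x - 3)/∂x - ∂(-2)/∂y = -3
Assembling: d(omega) = (-3) dx ∧ dy.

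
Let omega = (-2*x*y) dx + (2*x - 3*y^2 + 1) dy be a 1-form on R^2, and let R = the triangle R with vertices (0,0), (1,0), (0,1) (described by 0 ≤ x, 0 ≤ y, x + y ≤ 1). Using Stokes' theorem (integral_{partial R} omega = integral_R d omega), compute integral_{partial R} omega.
integral_(partial R) omega = 4/3

Stokes: integral_partial_R omega = integral_R d omega with d omega = (∂Q/∂x - ∂P/∂y) dx ∧ dy.
  ∂Q/∂x = 2
  ∂P/∂y = -2*x
  integrand = ∂Q/∂x - ∂P/∂y = 2*x + 2.
Integrating over R: integral_0^1 integral_0^{1-x} (2*x + 2) dy dx = 4/3.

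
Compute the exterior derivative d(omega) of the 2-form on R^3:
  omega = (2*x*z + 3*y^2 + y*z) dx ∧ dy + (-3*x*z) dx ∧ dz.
d(omega) = (2*x + y) dx ∧ dy ∧ dz

For a 2-form omega = sum_{i<j} g_{ij} dx_i ∧ dx_j, the exterior derivative is
  d(omega) = sum_{i<j} d(g_{ij}) ∧ dx_i ∧ dx_j = sum_{i<j, k} (∂g_{ij}/∂x_k) dx_k ∧ dx_i ∧ dx_j.
Expand each term, using dx_k ∧ dx_i ∧ dx_j = sgn(permutation) dx_{(a)} ∧ dx_{(b)} ∧ dx_{(c)} with (a < b < c) sorted:
  d(2*x*z + 3*y^2 + y*z) includes (∂/∂z)(2*x*z + 3*y^2 + y*z) dz = (2*x + y) dz, which multiplied by dx ∧ dy gives (2*x + y) dx ∧ dy ∧ dz
Collecting like 3-forms: d(omega) = (2*x + y) dx ∧ dy ∧ dz.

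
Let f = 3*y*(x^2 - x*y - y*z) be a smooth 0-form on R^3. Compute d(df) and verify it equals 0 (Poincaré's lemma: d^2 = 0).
d(df) = 0

Step 1: df = sum_i (∂f/∂x_i) dx_i = (3*y*(2*x - y)) dx + (3*x^2 - 6*x*y - 6*y*z) dy + (-3*y^2) dz.
Step 2: Apply d again. Using the 1-form formula, the coefficient of dx ∧ dy in d(df) is ∂^2 f/∂x ∂y - ∂^2 f/∂y ∂x = (6*x - 6*y) - (6*x - 6*y) = 0 (equality of mixed partials for smooth f).
Similarly for dx ∧ dz and dy ∧ dz — all coefficients vanish. So d(df) = 0.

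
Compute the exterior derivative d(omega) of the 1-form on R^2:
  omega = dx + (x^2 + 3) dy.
d(omega) = (2*x) dx ∧ dy

For a 1-form omega = sum_i f_i dx_i, the exterior derivative is
  d(omega) = sum_{i < j} (∂f_j/∂x_i - ∂f_i/∂x_j) dx_i ∧ dx_j.
  coefficient of dx ∧ dy: ∂f_2/∂x - ∂f_1/∂y = ∂(x^2 + 3)/∂x - ∂(1)/∂y = 2*x
Assembling: d(omega) = (2*x) dx ∧ dy.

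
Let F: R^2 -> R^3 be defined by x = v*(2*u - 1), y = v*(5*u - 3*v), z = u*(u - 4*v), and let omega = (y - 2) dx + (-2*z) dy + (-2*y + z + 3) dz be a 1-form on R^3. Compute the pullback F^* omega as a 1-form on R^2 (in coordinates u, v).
F^* omega = (2*u^3 - 42*u^2*v + 118*u*v^2 + 6*u - 30*v^3 - 16*v) du + (-14*u^3 + 118*u^2*v - 78*u*v^2 - 5*u*v - 16*u + 3*v^2 + 2) dv

Using F^*(f dg) = (f ∘ F) d(g ∘ F), substitute each coordinate x_i by F_i(u, v) in f_i, and replace dx_i by d F_i = (∂F_i/∂u) du + (∂F_i/∂v) dv.
  For the x component: f_1(F) = 5*u*v - 3*v^2 - 2; d F_1 = (2*v) du + (2*u - 1) dv
  For the y component: f_2(F) = 2*u*(-u + 4*v); d F_2 = (5*v) du + (5*u - 6*v) dv
  For the z component: f_3(F) = u^2 - 14*u*v + 6*v^2 + 3; d F_3 = (2*u - 4*v) du + (-4*u) dv
Combining and collecting du, dv coefficients:
  coeff of du: 2*u^3 - 42*u^2*v + 118*u*v^2 + 6*u - 30*v^3 - 16*v
  coeff of dv: -14*u^3 + 118*u^2*v - 78*u*v^2 - 5*u*v - 16*u + 3*v^2 + 2
F^* omega = (2*u^3 - 42*u^2*v + 118*u*v^2 + 6*u - 30*v^3 - 16*v) du + (-14*u^3 + 118*u^2*v - 78*u*v^2 - 5*u*v - 16*u + 3*v^2 + 2) dv.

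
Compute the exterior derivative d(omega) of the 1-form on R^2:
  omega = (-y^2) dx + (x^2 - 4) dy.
d(omega) = (2*x + 2*y) dx ∧ dy

For a 1-form omega = sum_i f_i dx_i, the exterior derivative is
  d(omega) = sum_{i < j} (∂f_j/∂x_i - ∂f_i/∂x_j) dx_i ∧ dx_j.
  coefficient of dx ∧ dy: ∂f_2/∂x - ∂f_1/∂y = ∂(x^2 - 4)/∂x - ∂(-y^2)/∂y = 2*x + 2*y
Assembling: d(omega) = (2*x + 2*y) dx ∧ dy.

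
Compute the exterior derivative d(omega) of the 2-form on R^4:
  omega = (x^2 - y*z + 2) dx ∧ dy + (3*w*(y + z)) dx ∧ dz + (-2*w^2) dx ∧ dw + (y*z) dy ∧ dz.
d(omega) = (-3*w - y) dx ∧ dy ∧ dz + (3*y + 3*z) dx ∧ dz ∧ dw

For a 2-form omega = sum_{i<j} g_{ij} dx_i ∧ dx_j, the exterior derivative is
  d(omega) = sum_{i<j} d(g_{ij}) ∧ dx_i ∧ dx_j = sum_{i<j, k} (∂g_{ij}/∂x_k) dx_k ∧ dx_i ∧ dx_j.
Expand each term, using dx_k ∧ dx_i ∧ dx_j = sgn(permutation) dx_{(a)} ∧ dx_{(b)} ∧ dx_{(c)} with (a < b < c) sorted:
  d(x^2 - y*z + 2) includes (∂/∂z)(x^2 - y*z + 2) dz = (-y) dz, which multiplied by dx ∧ dy gives (-y) dx ∧ dy ∧ dz
  d(3*w*(y + z)) includes (∂/∂y)(3*w*(y + z)) dy = (3*w) dy, which multiplied by dx ∧ dz gives (-3*w) dx ∧ dy ∧ dz
  d(3*w*(y + z)) includes (∂/∂w)(3*w*(y + z)) dw = (3*y + 3*z) dw, which multiplied by dx ∧ dz gives (3*y + 3*z) dx ∧ dz ∧ dw
Collecting like 3-forms: d(omega) = (-3*w - y) dx ∧ dy ∧ dz + (3*y + 3*z) dx ∧ dz ∧ dw.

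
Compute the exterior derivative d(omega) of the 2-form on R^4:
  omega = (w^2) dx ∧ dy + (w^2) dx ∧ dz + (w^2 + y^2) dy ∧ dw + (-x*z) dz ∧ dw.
d(omega) = (2*w) dx ∧ dy ∧ dw + (2*w - z) dx ∧ dz ∧ dw

For a 2-form omega = sum_{i<j} g_{ij} dx_i ∧ dx_j, the exterior derivative is
  d(omega) = sum_{i<j} d(g_{ij}) ∧ dx_i ∧ dx_j = sum_{i<j, k} (∂g_{ij}/∂x_k) dx_k ∧ dx_i ∧ dx_j.
Expand each term, using dx_k ∧ dx_i ∧ dx_j = sgn(permutation) dx_{(a)} ∧ dx_{(b)} ∧ dx_{(c)} with (a < b < c) sorted:
  d(w^2) includes (∂/∂w)(w^2) dw = (2*w) dw, which multiplied by dx ∧ dy gives (2*w) dx ∧ dy ∧ dw
  d(w^2) includes (∂/∂w)(w^2) dw = (2*w) dw, which multiplied by dx ∧ dz gives (2*w) dx ∧ dz ∧ dw
  d(-x*z) includes (∂/∂x)(-x*z) dx = (-z) dx, which multiplied by dz ∧ dw gives (-z) dx ∧ dz ∧ dw
Collecting like 3-forms: d(omega) = (2*w) dx ∧ dy ∧ dw + (2*w - z) dx ∧ dz ∧ dw.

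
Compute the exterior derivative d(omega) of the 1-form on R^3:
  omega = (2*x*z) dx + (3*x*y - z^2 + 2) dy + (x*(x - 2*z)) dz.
d(omega) = (3*y) dx ∧ dy + (-2*z) dx ∧ dz + (2*z) dy ∧ dz

For a 1-form omega = sum_i f_i dx_i, the exterior derivative is
  d(omega) = sum_{i < j} (∂f_j/∂x_i - ∂f_i/∂x_j) dx_i ∧ dx_j.
  coefficient of dx ∧ dy: ∂f_2/∂x - ∂f_1/∂y = ∂(3*x*y - z^2 + 2)/∂x - ∂(2*x*z)/∂y = 3*y
  coefficient of dx ∧ dz: ∂f_3/∂x - ∂f_1/∂z = ∂(x*(x - 2*z))/∂x - ∂(2*x*z)/∂z = -2*z
  coefficient of dy ∧ dz: ∂f_3/∂y - ∂f_2/∂z = ∂(x*(x - 2*z))/∂y - ∂(3*x*y - z^2 + 2)/∂z = 2*z
Assembling: d(omega) = (3*y) dx ∧ dy + (-2*z) dx ∧ dz + (2*z) dy ∧ dz.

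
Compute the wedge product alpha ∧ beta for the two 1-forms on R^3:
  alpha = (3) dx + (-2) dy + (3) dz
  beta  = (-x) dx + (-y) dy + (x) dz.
alpha ∧ beta = (-2*x - 3*y) dx ∧ dy + (6*x) dx ∧ dz + (-2*x + 3*y) dy ∧ dz

Distribute the wedge, using dx_i ∧ dx_j = -dx_j ∧ dx_i and dx_i ∧ dx_i = 0. For each pair (i, j) with i < j, the coefficient of dx_i ∧ dx_j in alpha ∧ beta is (alpha_i * beta_j - alpha_j * beta_i). Collecting: alpha ∧ beta = (-2*x - 3*y) dx ∧ dy + (6*x) dx ∧ dz + (-2*x + 3*y) dy ∧ dz.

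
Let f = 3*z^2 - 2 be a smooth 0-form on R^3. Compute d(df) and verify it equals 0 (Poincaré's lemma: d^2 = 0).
d(df) = 0

Step 1: df = sum_i (∂f/∂x_i) dx_i = (0) dx + (0) dy + (6*z) dz.
Step 2: Apply d again. Using the 1-form formula, the coefficient of dx ∧ dy in d(df) is ∂^2 f/∂x ∂y - ∂^2 f/∂y ∂x = (0) - (0) = 0 (equality of mixed partials for smooth f).
Similarly for dx ∧ dz and dy ∧ dz — all coefficients vanish. So d(df) = 0.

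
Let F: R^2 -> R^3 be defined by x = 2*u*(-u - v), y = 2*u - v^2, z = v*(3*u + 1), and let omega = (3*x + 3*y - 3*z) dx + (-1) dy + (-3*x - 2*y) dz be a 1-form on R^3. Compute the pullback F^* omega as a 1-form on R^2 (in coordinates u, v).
F^* omega = (24*u^3 + 90*u^2*v - 24*u^2 + 60*u*v^2 - 12*u*v + 12*v^3 + 6*v^2 - 2) du + (30*u^3 + 48*u^2*v - 18*u^2 + 12*u*v^2 + 12*u*v - 4*u + 2*v^2 + 2*v) dv

Using F^*(f dg) = (f ∘ F) d(g ∘ F), substitute each coordinate x_i by F_i(u, v) in f_i, and replace dx_i by d F_i = (∂F_i/∂u) du + (∂F_i/∂v) dv.
  For the x component: f_1(F) = -6*u^2 - 15*u*v + 6*u - 3*v^2 - 3*v; d F_1 = (-4*u - 2*v) du + (-2*u) dv
  For the y component: f_2(F) = -1; d F_2 = (2) du + (-2*v) dv
  For the z component: f_3(F) = 6*u^2 + 6*u*v - 4*u + 2*v^2; d F_3 = (3*v) du + (3*u + 1) dv
Combining and collecting du, dv coefficients:
  coeff of du: 24*u^3 + 90*u^2*v - 24*u^2 + 60*u*v^2 - 12*u*v + 12*v^3 + 6*v^2 - 2
  coeff of dv: 30*u^3 + 48*u^2*v - 18*u^2 + 12*u*v^2 + 12*u*v - 4*u + 2*v^2 + 2*v
F^* omega = (24*u^3 + 90*u^2*v - 24*u^2 + 60*u*v^2 - 12*u*v + 12*v^3 + 6*v^2 - 2) du + (30*u^3 + 48*u^2*v - 18*u^2 + 12*u*v^2 + 12*u*v - 4*u + 2*v^2 + 2*v) dv.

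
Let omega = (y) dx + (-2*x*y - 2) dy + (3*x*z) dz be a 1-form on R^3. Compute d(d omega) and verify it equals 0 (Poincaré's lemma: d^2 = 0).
d(d omega) = 0

Step 1: d omega = sum_{i<j} (∂f_j/∂x_i - ∂f_i/∂x_j) dx_i ∧ dx_j:
  coeff of dx ∧ dy: -2*y - 1
  coeff of dx ∧ dz: 3*z
  coeff of dy ∧ dz: 0
Step 2: Apply d again to each 2-form coefficient. The only possible 3-form in R^3 is dx ∧ dy ∧ dz, with coefficient
  ∂(coeff of dy∧dz)/∂x - ∂(coeff of dx∧dz)/∂y + ∂(coeff of dx∧dy)/∂z
  = ∂/∂x (0) - ∂/∂y (3*z) + ∂/∂z (-2*y - 1).
Each of these terms simplifies to sums of mixed partials that cancel in pairs. The result is 0 (by equality of mixed partials for smooth functions — Schwarz / Clairaut).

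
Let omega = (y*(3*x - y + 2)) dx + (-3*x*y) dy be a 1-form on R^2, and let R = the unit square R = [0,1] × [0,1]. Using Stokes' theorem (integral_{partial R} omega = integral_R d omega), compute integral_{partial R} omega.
integral_(partial R) omega = -4

Stokes: integral_partial_R omega = integral_R d omega with d omega = (∂Q/∂x - ∂P/∂y) dx ∧ dy.
  ∂Q/∂x = -3*y
  ∂P/∂y = 3*x - 2*y + 2
  integrand = ∂Q/∂x - ∂P/∂y = -3*x - y - 2.
Integrating over R: integral_0^1 integral_0^1 (-3*x - y - 2) dx dy = -4.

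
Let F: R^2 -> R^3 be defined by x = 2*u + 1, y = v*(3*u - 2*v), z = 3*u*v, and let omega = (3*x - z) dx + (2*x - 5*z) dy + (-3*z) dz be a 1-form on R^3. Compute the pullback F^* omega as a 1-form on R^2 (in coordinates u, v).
F^* omega = (-72*u*v^2 + 6*u*v + 12*u + 6*v + 6) du + (-72*u^2*v + 12*u^2 + 60*u*v^2 - 16*u*v + 6*u - 8*v) dv

Using F^*(f dg) = (f ∘ F) d(g ∘ F), substitute each coordinate x_i by F_i(u, v) in f_i, and replace dx_i by d F_i = (∂F_i/∂u) du + (∂F_i/∂v) dv.
  For the x component: f_1(F) = -3*u*v + 6*u + 3; d F_1 = (2) du + (0) dv
  For the y component: f_2(F) = -15*u*v + 4*u + 2; d F_2 = (3*v) du + (3*u - 4*v) dv
  For the z component: f_3(F) = -9*u*v; d F_3 = (3*v) du + (3*u) dv
Combining and collecting du, dv coefficients:
  coeff of du: -72*u*v^2 + 6*u*v + 12*u + 6*v + 6
  coeff of dv: -72*u^2*v + 12*u^2 + 60*u*v^2 - 16*u*v + 6*u - 8*v
F^* omega = (-72*u*v^2 + 6*u*v + 12*u + 6*v + 6) du + (-72*u^2*v + 12*u^2 + 60*u*v^2 - 16*u*v + 6*u - 8*v) dv.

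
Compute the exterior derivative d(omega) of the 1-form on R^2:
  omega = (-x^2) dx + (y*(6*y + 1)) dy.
d(omega) = 0

For a 1-form omega = sum_i f_i dx_i, the exterior derivative is
  d(omega) = sum_{i < j} (∂f_j/∂x_i - ∂f_i/∂x_j) dx_i ∧ dx_j.

Assembling: d(omega) = 0.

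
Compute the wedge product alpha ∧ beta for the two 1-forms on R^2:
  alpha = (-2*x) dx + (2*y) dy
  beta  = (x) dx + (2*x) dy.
alpha ∧ beta = (-2*x*(2*x + y)) dx ∧ dy

Distribute the wedge, using dx_i ∧ dx_j = -dx_j ∧ dx_i and dx_i ∧ dx_i = 0. For each pair (i, j) with i < j, the coefficient of dx_i ∧ dx_j in alpha ∧ beta is (alpha_i * beta_j - alpha_j * beta_i). Collecting: alpha ∧ beta = (-2*x*(2*x + y)) dx ∧ dy.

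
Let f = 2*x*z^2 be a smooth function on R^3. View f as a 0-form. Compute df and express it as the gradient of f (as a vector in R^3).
df = (2*z^2) dx + (0) dy + (4*x*z) dz; grad f = (2*z^2, 0, 4*x*z)

For a 0-form f, d f = (∂f/∂x) dx + (∂f/∂y) dy + (∂f/∂z) dz. The components of the vector representation are exactly the entries of grad f in Cartesian coordinates:
  ∂f/∂x = 2*z^2
  ∂f/∂y = 0
  ∂f/∂z = 4*x*z.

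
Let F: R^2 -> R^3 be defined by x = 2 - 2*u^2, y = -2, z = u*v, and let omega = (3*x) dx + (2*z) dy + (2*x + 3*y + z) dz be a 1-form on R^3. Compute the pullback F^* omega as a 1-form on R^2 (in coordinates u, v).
F^* omega = (24*u^3 - 4*u^2*v + u*v^2 - 24*u - 2*v) du + (u*(-4*u^2 + u*v - 2)) dv

Using F^*(f dg) = (f ∘ F) d(g ∘ F), substitute each coordinate x_i by F_i(u, v) in f_i, and replace dx_i by d F_i = (∂F_i/∂u) du + (∂F_i/∂v) dv.
  For the x component: f_1(F) = 6 - 6*u^2; d F_1 = (-4*u) du + (0) dv
  For the y component: f_2(F) = 2*u*v; d F_2 = (0) du + (0) dv
  For the z component: f_3(F) = -4*u^2 + u*v - 2; d F_3 = (v) du + (u) dv
Combining and collecting du, dv coefficients:
  coeff of du: 24*u^3 - 4*u^2*v + u*v^2 - 24*u - 2*v
  coeff of dv: u*(-4*u^2 + u*v - 2)
F^* omega = (24*u^3 - 4*u^2*v + u*v^2 - 24*u - 2*v) du + (u*(-4*u^2 + u*v - 2)) dv.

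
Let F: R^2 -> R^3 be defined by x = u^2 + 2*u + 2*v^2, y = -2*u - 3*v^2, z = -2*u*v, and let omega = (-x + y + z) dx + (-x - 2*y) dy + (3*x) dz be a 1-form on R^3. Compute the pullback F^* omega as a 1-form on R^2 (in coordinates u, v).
F^* omega = (-2*u^3 - 10*u^2*v - 8*u^2 - 10*u*v^2 - 16*u*v - 12*u - 12*v^3 - 18*v^2) du + (-6*u^3 + 2*u^2*v - 12*u^2 - 20*u*v^2 - 28*u*v - 44*v^3) dv

Using F^*(f dg) = (f ∘ F) d(g ∘ F), substitute each coordinate x_i by F_i(u, v) in f_i, and replace dx_i by d F_i = (∂F_i/∂u) du + (∂F_i/∂v) dv.
  For the x component: f_1(F) = -u^2 - 2*u*v - 4*u - 5*v^2; d F_1 = (2*u + 2) du + (4*v) dv
  For the y component: f_2(F) = -u^2 + 2*u + 4*v^2; d F_2 = (-2) du + (-6*v) dv
  For the z component: f_3(F) = 3*u^2 + 6*u + 6*v^2; d F_3 = (-2*v) du + (-2*u) dv
Combining and collecting du, dv coefficients:
  coeff of du: -2*u^3 - 10*u^2*v - 8*u^2 - 10*u*v^2 - 16*u*v - 12*u - 12*v^3 - 18*v^2
  coeff of dv: -6*u^3 + 2*u^2*v - 12*u^2 - 20*u*v^2 - 28*u*v - 44*v^3
F^* omega = (-2*u^3 - 10*u^2*v - 8*u^2 - 10*u*v^2 - 16*u*v - 12*u - 12*v^3 - 18*v^2) du + (-6*u^3 + 2*u^2*v - 12*u^2 - 20*u*v^2 - 28*u*v - 44*v^3) dv.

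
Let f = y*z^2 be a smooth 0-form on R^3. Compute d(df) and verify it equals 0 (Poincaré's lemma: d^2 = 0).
d(df) = 0

Step 1: df = sum_i (∂f/∂x_i) dx_i = (0) dx + (z^2) dy + (2*y*z) dz.
Step 2: Apply d again. Using the 1-form formula, the coefficient of dx ∧ dy in d(df) is ∂^2 f/∂x ∂y - ∂^2 f/∂y ∂x = (0) - (0) = 0 (equality of mixed partials for smooth f).
Similarly for dx ∧ dz and dy ∧ dz — all coefficients vanish. So d(df) = 0.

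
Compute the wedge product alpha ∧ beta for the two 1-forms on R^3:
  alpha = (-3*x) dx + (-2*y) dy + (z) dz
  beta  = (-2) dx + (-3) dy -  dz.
alpha ∧ beta = (9*x - 4*y) dx ∧ dy + (3*x + 2*z) dx ∧ dz + (2*y + 3*z) dy ∧ dz

Distribute the wedge, using dx_i ∧ dx_j = -dx_j ∧ dx_i and dx_i ∧ dx_i = 0. For each pair (i, j) with i < j, the coefficient of dx_i ∧ dx_j in alpha ∧ beta is (alpha_i * beta_j - alpha_j * beta_i). Collecting: alpha ∧ beta = (9*x - 4*y) dx ∧ dy + (3*x + 2*z) dx ∧ dz + (2*y + 3*z) dy ∧ dz.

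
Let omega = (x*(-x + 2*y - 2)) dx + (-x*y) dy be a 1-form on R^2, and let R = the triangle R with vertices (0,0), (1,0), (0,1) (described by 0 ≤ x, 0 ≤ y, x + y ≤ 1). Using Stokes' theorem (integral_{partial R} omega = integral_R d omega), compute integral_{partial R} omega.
integral_(partial R) omega = -1/2

Stokes: integral_partial_R omega = integral_R d omega with d omega = (∂Q/∂x - ∂P/∂y) dx ∧ dy.
  ∂Q/∂x = -y
  ∂P/∂y = 2*x
  integrand = ∂Q/∂x - ∂P/∂y = -2*x - y.
Integrating over R: integral_0^1 integral_0^{1-x} (-2*x - y) dy dx = -1/2.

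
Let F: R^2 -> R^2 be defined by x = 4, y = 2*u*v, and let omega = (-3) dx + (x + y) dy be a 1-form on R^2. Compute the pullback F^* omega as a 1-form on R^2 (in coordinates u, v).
F^* omega = (4*v*(u*v + 2)) du + (4*u*(u*v + 2)) dv

Using F^*(f dg) = (f ∘ F) d(g ∘ F), substitute each coordinate x_i by F_i(u, v) in f_i, and replace dx_i by d F_i = (∂F_i/∂u) du + (∂F_i/∂v) dv.
  For the x component: f_1(F) = -3; d F_1 = (0) du + (0) dv
  For the y component: f_2(F) = 2*u*v + 4; d F_2 = (2*v) du + (2*u) dv
Combining and collecting du, dv coefficients:
  coeff of du: 4*v*(u*v + 2)
  coeff of dv: 4*u*(u*v + 2)
F^* omega = (4*v*(u*v + 2)) du + (4*u*(u*v + 2)) dv.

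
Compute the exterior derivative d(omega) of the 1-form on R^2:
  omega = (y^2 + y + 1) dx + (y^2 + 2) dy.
d(omega) = (-2*y - 1) dx ∧ dy

For a 1-form omega = sum_i f_i dx_i, the exterior derivative is
  d(omega) = sum_{i < j} (∂f_j/∂x_i - ∂f_i/∂x_j) dx_i ∧ dx_j.
  coefficient of dx ∧ dy: ∂f_2/∂x - ∂f_1/∂y = ∂(y^2 + 2)/∂x - ∂(y^2 + y + 1)/∂y = -2*y - 1
Assembling: d(omega) = (-2*y - 1) dx ∧ dy.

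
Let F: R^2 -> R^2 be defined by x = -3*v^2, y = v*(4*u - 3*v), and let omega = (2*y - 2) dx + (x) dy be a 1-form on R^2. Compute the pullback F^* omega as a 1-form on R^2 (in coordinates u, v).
F^* omega = (-12*v^3) du + (6*v*(-10*u*v + 9*v^2 + 2)) dv

Using F^*(f dg) = (f ∘ F) d(g ∘ F), substitute each coordinate x_i by F_i(u, v) in f_i, and replace dx_i by d F_i = (∂F_i/∂u) du + (∂F_i/∂v) dv.
  For the x component: f_1(F) = 8*u*v - 6*v^2 - 2; d F_1 = (0) du + (-6*v) dv
  For the y component: f_2(F) = -3*v^2; d F_2 = (4*v) du + (4*u - 6*v) dv
Combining and collecting du, dv coefficients:
  coeff of du: -12*v^3
  coeff of dv: 6*v*(-10*u*v + 9*v^2 + 2)
F^* omega = (-12*v^3) du + (6*v*(-10*u*v + 9*v^2 + 2)) dv.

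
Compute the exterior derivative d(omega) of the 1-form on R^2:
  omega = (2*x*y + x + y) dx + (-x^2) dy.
d(omega) = (-4*x - 1) dx ∧ dy

For a 1-form omega = sum_i f_i dx_i, the exterior derivative is
  d(omega) = sum_{i < j} (∂f_j/∂x_i - ∂f_i/∂x_j) dx_i ∧ dx_j.
  coefficient of dx ∧ dy: ∂f_2/∂x - ∂f_1/∂y = ∂(-x^2)/∂x - ∂(2*x*y + x + y)/∂y = -4*x - 1
Assembling: d(omega) = (-4*x - 1) dx ∧ dy.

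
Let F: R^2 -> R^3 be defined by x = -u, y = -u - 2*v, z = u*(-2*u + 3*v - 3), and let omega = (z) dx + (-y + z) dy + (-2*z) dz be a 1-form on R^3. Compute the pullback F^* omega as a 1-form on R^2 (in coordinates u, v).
F^* omega = (-16*u^3 + 36*u^2*v - 32*u^2 - 18*u*v^2 + 30*u*v - 13*u - 2*v) du + (12*u^3 - 18*u^2*v + 22*u^2 - 6*u*v + 4*u - 4*v) dv

Using F^*(f dg) = (f ∘ F) d(g ∘ F), substitute each coordinate x_i by F_i(u, v) in f_i, and replace dx_i by d F_i = (∂F_i/∂u) du + (∂F_i/∂v) dv.
  For the x component: f_1(F) = u*(-2*u + 3*v - 3); d F_1 = (-1) du + (0) dv
  For the y component: f_2(F) = -2*u^2 + 3*u*v - 2*u + 2*v; d F_2 = (-1) du + (-2) dv
  For the z component: f_3(F) = 2*u*(2*u - 3*v + 3); d F_3 = (-4*u + 3*v - 3) du + (3*u) dv
Combining and collecting du, dv coefficients:
  coeff of du: -16*u^3 + 36*u^2*v - 32*u^2 - 18*u*v^2 + 30*u*v - 13*u - 2*v
  coeff of dv: 12*u^3 - 18*u^2*v + 22*u^2 - 6*u*v + 4*u - 4*v
F^* omega = (-16*u^3 + 36*u^2*v - 32*u^2 - 18*u*v^2 + 30*u*v - 13*u - 2*v) du + (12*u^3 - 18*u^2*v + 22*u^2 - 6*u*v + 4*u - 4*v) dv.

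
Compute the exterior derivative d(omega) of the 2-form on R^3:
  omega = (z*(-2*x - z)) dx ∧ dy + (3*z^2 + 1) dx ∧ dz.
d(omega) = (-2*x - 2*z) dx ∧ dy ∧ dz

For a 2-form omega = sum_{i<j} g_{ij} dx_i ∧ dx_j, the exterior derivative is
  d(omega) = sum_{i<j} d(g_{ij}) ∧ dx_i ∧ dx_j = sum_{i<j, k} (∂g_{ij}/∂x_k) dx_k ∧ dx_i ∧ dx_j.
Expand each term, using dx_k ∧ dx_i ∧ dx_j = sgn(permutation) dx_{(a)} ∧ dx_{(b)} ∧ dx_{(c)} with (a < b < c) sorted:
  d(z*(-2*x - z)) includes (∂/∂z)(z*(-2*x - z)) dz = (-2*x - 2*z) dz, which multiplied by dx ∧ dy gives (-2*x - 2*z) dx ∧ dy ∧ dz
Collecting like 3-forms: d(omega) = (-2*x - 2*z) dx ∧ dy ∧ dz.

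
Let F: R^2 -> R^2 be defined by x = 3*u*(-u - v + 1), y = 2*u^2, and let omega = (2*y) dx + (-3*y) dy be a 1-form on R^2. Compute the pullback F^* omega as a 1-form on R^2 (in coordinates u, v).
F^* omega = (12*u^2*(-4*u - v + 1)) du + (-12*u^3) dv

Using F^*(f dg) = (f ∘ F) d(g ∘ F), substitute each coordinate x_i by F_i(u, v) in f_i, and replace dx_i by d F_i = (∂F_i/∂u) du + (∂F_i/∂v) dv.
  For the x component: f_1(F) = 4*u^2; d F_1 = (-6*u - 3*v + 3) du + (-3*u) dv
  For the y component: f_2(F) = -6*u^2; d F_2 = (4*u) du + (0) dv
Combining and collecting du, dv coefficients:
  coeff of du: 12*u^2*(-4*u - v + 1)
  coeff of dv: -12*u^3
F^* omega = (12*u^2*(-4*u - v + 1)) du + (-12*u^3) dv.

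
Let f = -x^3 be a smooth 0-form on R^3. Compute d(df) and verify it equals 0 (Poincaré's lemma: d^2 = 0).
d(df) = 0

Step 1: df = sum_i (∂f/∂x_i) dx_i = (-3*x^2) dx + (0) dy + (0) dz.
Step 2: Apply d again. Using the 1-form formula, the coefficient of dx ∧ dy in d(df) is ∂^2 f/∂x ∂y - ∂^2 f/∂y ∂x = (0) - (0) = 0 (equality of mixed partials for smooth f).
Similarly for dx ∧ dz and dy ∧ dz — all coefficients vanish. So d(df) = 0.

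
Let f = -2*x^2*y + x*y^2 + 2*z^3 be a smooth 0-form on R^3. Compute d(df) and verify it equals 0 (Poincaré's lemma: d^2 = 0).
d(df) = 0

Step 1: df = sum_i (∂f/∂x_i) dx_i = (y*(-4*x + y)) dx + (2*x*(-x + y)) dy + (6*z^2) dz.
Step 2: Apply d again. Using the 1-form formula, the coefficient of dx ∧ dy in d(df) is ∂^2 f/∂x ∂y - ∂^2 f/∂y ∂x = (-4*x + 2*y) - (-4*x + 2*y) = 0 (equality of mixed partials for smooth f).
Similarly for dx ∧ dz and dy ∧ dz — all coefficients vanish. So d(df) = 0.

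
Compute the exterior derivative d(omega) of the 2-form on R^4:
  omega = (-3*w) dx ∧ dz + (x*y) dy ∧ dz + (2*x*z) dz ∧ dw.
d(omega) = (2*z - 3) dx ∧ dz ∧ dw + (y) dx ∧ dy ∧ dz

For a 2-form omega = sum_{i<j} g_{ij} dx_i ∧ dx_j, the exterior derivative is
  d(omega) = sum_{i<j} d(g_{ij}) ∧ dx_i ∧ dx_j = sum_{i<j, k} (∂g_{ij}/∂x_k) dx_k ∧ dx_i ∧ dx_j.
Expand each term, using dx_k ∧ dx_i ∧ dx_j = sgn(permutation) dx_{(a)} ∧ dx_{(b)} ∧ dx_{(c)} with (a < b < c) sorted:
  d(-3*w) includes (∂/∂w)(-3*w) dw = (-3) dw, which multiplied by dx ∧ dz gives (-3) dx ∧ dz ∧ dw
  d(x*y) includes (∂/∂x)(x*y) dx = (y) dx, which multiplied by dy ∧ dz gives (y) dx ∧ dy ∧ dz
  d(2*x*z) includes (∂/∂x)(2*x*z) dx = (2*z) dx, which multiplied by dz ∧ dw gives (2*z) dx ∧ dz ∧ dw
Collecting like 3-forms: d(omega) = (2*z - 3) dx ∧ dz ∧ dw + (y) dx ∧ dy ∧ dz.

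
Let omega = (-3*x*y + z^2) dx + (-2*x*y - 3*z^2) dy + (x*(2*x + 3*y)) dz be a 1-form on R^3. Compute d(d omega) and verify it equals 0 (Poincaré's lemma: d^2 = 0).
d(d omega) = 0

Step 1: d omega = sum_{i<j} (∂f_j/∂x_i - ∂f_i/∂x_j) dx_i ∧ dx_j:
  coeff of dx ∧ dy: 3*x - 2*y
  coeff of dx ∧ dz: 4*x + 3*y - 2*z
  coeff of dy ∧ dz: 3*x + 6*z
Step 2: Apply d again to each 2-form coefficient. The only possible 3-form in R^3 is dx ∧ dy ∧ dz, with coefficient
  ∂(coeff of dy∧dz)/∂x - ∂(coeff of dx∧dz)/∂y + ∂(coeff of dx∧dy)/∂z
  = ∂/∂x (3*x + 6*z) - ∂/∂y (4*x + 3*y - 2*z) + ∂/∂z (3*x - 2*y).
Each of these terms simplifies to sums of mixed partials that cancel in pairs. The result is 0 (by equality of mixed partials for smooth functions — Schwarz / Clairaut).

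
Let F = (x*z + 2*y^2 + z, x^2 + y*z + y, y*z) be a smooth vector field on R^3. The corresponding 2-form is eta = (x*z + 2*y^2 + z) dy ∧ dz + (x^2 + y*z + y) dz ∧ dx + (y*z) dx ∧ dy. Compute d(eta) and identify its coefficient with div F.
d(eta) = (y + 2*z + 1) dx ∧ dy ∧ dz; div F = y + 2*z + 1

For a 2-form in R^3 of the form above, applying d gives a 3-form with coefficient ∂P/∂x + ∂Q/∂y + ∂R/∂z:
  ∂P/∂x = z
  ∂Q/∂y = z + 1
  ∂R/∂z = y
Sum = y + 2*z + 1, which is exactly div F.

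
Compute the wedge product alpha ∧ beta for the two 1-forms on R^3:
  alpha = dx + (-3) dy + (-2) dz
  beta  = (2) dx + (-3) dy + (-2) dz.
alpha ∧ beta = (3) dx ∧ dy + (2) dx ∧ dz

Distribute the wedge, using dx_i ∧ dx_j = -dx_j ∧ dx_i and dx_i ∧ dx_i = 0. For each pair (i, j) with i < j, the coefficient of dx_i ∧ dx_j in alpha ∧ beta is (alpha_i * beta_j - alpha_j * beta_i). Collecting: alpha ∧ beta = (3) dx ∧ dy + (2) dx ∧ dz.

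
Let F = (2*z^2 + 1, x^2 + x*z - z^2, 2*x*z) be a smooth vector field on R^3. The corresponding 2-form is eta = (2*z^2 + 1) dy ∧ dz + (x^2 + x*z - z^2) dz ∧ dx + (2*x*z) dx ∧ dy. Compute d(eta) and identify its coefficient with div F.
d(eta) = (2*x) dx ∧ dy ∧ dz; div F = 2*x

For a 2-form in R^3 of the form above, applying d gives a 3-form with coefficient ∂P/∂x + ∂Q/∂y + ∂R/∂z:
  ∂P/∂x = 0
  ∂Q/∂y = 0
  ∂R/∂z = 2*x
Sum = 2*x, which is exactly div F.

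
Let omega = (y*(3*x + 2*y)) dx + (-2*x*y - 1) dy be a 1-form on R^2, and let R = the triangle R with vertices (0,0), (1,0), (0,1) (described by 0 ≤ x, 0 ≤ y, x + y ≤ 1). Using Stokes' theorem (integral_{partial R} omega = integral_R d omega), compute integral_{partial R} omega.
integral_(partial R) omega = -3/2

Stokes: integral_partial_R omega = integral_R d omega with d omega = (∂Q/∂x - ∂P/∂y) dx ∧ dy.
  ∂Q/∂x = -2*y
  ∂P/∂y = 3*x + 4*y
  integrand = ∂Q/∂x - ∂P/∂y = -3*x - 6*y.
Integrating over R: integral_0^1 integral_0^{1-x} (-3*x - 6*y) dy dx = -3/2.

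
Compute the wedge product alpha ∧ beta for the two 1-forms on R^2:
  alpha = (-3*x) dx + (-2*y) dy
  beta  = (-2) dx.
alpha ∧ beta = (-4*y) dx ∧ dy

Distribute the wedge, using dx_i ∧ dx_j = -dx_j ∧ dx_i and dx_i ∧ dx_i = 0. For each pair (i, j) with i < j, the coefficient of dx_i ∧ dx_j in alpha ∧ beta is (alpha_i * beta_j - alpha_j * beta_i). Collecting: alpha ∧ beta = (-4*y) dx ∧ dy.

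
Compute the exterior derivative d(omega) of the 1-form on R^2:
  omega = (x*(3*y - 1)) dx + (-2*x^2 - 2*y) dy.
d(omega) = (-7*x) dx ∧ dy

For a 1-form omega = sum_i f_i dx_i, the exterior derivative is
  d(omega) = sum_{i < j} (∂f_j/∂x_i - ∂f_i/∂x_j) dx_i ∧ dx_j.
  coefficient of dx ∧ dy: ∂f_2/∂x - ∂f_1/∂y = ∂(-2*x^2 - 2*y)/∂x - ∂(x*(3*y - 1))/∂y = -7*x
Assembling: d(omega) = (-7*x) dx ∧ dy.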